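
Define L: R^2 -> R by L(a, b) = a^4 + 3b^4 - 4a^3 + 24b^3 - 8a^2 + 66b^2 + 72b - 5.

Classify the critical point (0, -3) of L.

saddle point

The mixed partial ∂²L/∂a∂b is 0, so the Hessian at any point is diag(L_aa, L_bb) = diag(4(3a^2 - 6a - 4), 12(3b^2 + 12b + 11)).
At (0, -3): H = diag(-16, 24).
The eigenvalues have opposite signs, so H is indefinite: a saddle point.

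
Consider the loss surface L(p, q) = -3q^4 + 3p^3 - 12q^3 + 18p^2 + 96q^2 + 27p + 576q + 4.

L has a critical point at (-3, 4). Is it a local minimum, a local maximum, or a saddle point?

local maximum

The mixed partial ∂²L/∂p∂q is 0, so the Hessian at any point is diag(L_pp, L_qq) = diag(18(p + 2), 12(-3q^2 - 6q + 16)).
At (-3, 4): H = diag(-18, -672).
Both eigenvalues are negative, so H is negative definite: a local maximum.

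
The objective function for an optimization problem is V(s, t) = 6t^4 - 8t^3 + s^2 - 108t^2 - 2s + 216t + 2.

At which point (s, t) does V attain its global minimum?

V(s,t) separates as P(s) + Q(t) + 2, so its minimum is min P + min Q + 2.
P'(s) = 2s - 2 vanishes at s ∈ {1}; Q'(t) = 24(t - 3)(t - 1)(t + 3) vanishes at t ∈ {-3, 1, 3}.
Local minima of P (where P''>0): P(1)=-1. Local minima of Q: Q(-3)=-918, Q(3)=-54.
So the global minimum of V is P(1) + Q(-3) + 2 = -1 − 918 + 2 = -917, attained at (1, -3).

(1, -3)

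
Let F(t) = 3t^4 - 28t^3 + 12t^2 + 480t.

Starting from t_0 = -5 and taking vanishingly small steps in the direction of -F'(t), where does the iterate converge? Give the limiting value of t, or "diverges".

F'(t) = 12(t - 5)(t - 4)(t + 2), so F'(-5) = -3240.
Gradient descent moves in the -F' direction, i.e. t is increasing.
The nearest critical point in that direction is t = -2, where F'' = 504 > 0 (a local minimum). The iterate converges there.

-2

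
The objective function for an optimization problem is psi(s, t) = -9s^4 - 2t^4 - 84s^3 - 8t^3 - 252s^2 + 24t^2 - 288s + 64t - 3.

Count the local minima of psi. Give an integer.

1

psi separates as a function of s plus a function of t, so ∇psi=0 decouples.
∂psi/∂s = -36(s + 1)(s + 2)(s + 4) = 0 at s ∈ {-4, -2, -1}; ∂psi/∂t = -8(t - 2)(t + 1)(t + 4) = 0 at t ∈ {-4, -1, 2}.
The Hessian is diagonal: diag(psi_ss, psi_tt). Second derivatives: psi_ss(-4)=-216, psi_ss(-2)=72, psi_ss(-1)=-108; psi_tt(-4)=-144, psi_tt(-1)=72, psi_tt(2)=-144.
Local minima occur where both diagonal entries positive: (-2, -1). Count: 1.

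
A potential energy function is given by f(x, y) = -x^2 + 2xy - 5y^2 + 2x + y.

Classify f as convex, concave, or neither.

concave

f is quadratic, so its Hessian is the constant matrix H = [[-2, 2], [2, -10]].
det(H) = 16, tr(H) = -12.
det(H) > 0 and tr(H) < 0, so H is negative definite everywhere: concave.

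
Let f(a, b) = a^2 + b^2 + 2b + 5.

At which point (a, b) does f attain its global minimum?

(0, -1)

f(a,b) separates as P(a) + Q(b) + 5, so its minimum is min P + min Q + 5.
P'(a) = 2a vanishes at a ∈ {0}; Q'(b) = 2b + 2 vanishes at b ∈ {-1}.
Local minima of P (where P''>0): P(0)=0. Local minima of Q: Q(-1)=-1.
So the global minimum of f is P(0) + Q(-1) + 5 = 0 − 1 + 5 = 4, attained at (0, -1).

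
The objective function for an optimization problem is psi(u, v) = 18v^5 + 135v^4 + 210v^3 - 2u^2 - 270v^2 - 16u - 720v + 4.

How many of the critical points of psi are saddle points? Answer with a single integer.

psi separates as a function of u plus a function of v, so ∇psi=0 decouples.
∂psi/∂u = -4(u + 4) = 0 at u ∈ {-4}; ∂psi/∂v = 90(v - 1)(v + 1)(v + 2)(v + 4) = 0 at v ∈ {-4, -2, -1, 1}.
The Hessian is diagonal: diag(psi_uu, psi_vv). Second derivatives: psi_uu(-4)=-4; psi_vv(-4)=-2700, psi_vv(-2)=540, psi_vv(-1)=-540, psi_vv(1)=2700.
Saddle points occur where the two diagonal entries have opposite signs: (-4, -2), (-4, 1). Count: 2.

2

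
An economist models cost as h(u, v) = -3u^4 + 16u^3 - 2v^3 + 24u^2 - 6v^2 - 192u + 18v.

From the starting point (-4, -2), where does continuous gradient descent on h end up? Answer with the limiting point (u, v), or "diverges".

diverges

h is separable, so gradient descent decouples: u follows -∂h/∂u, v follows -∂h/∂v.
∂h/∂u = -12(u - 4)(u - 2)(u + 2); at u=-4 this is 1152, so u decreases.
∂h/∂v = -6(v - 1)(v + 3); at v=-2 this is 18, so v decreases.
The u-coordinate has no critical point in that direction and runs off to infinity.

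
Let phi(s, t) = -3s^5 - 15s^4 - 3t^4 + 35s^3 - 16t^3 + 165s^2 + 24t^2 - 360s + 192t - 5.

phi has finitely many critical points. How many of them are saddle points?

6

phi separates as a function of s plus a function of t, so ∇phi=0 decouples.
∂phi/∂s = -15(s - 2)(s - 1)(s + 3)(s + 4) = 0 at s ∈ {-4, -3, 1, 2}; ∂phi/∂t = -12(t - 2)(t + 2)(t + 4) = 0 at t ∈ {-4, -2, 2}.
The Hessian is diagonal: diag(phi_ss, phi_tt). Second derivatives: phi_ss(-4)=450, phi_ss(-3)=-300, phi_ss(1)=300, phi_ss(2)=-450; phi_tt(-4)=-144, phi_tt(-2)=96, phi_tt(2)=-288.
Saddle points occur where the two diagonal entries have opposite signs: (-4, -4), (-4, 2), (-3, -2), (1, -4), (1, 2), (2, -2). Count: 6.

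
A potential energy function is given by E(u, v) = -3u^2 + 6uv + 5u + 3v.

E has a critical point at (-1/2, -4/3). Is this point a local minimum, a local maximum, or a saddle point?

The Hessian of E is constant: H = [[-6, 6], [6, 0]].
det(H) = (-6)·0 − 6² = -36.
Since det(H) < 0, H is indefinite and the critical point is a saddle point.

saddle point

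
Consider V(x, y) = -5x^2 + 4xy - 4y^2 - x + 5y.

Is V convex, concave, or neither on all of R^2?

V is quadratic, so its Hessian is the constant matrix H = [[-10, 4], [4, -8]].
det(H) = 64, tr(H) = -18.
det(H) > 0 and tr(H) < 0, so H is negative definite everywhere: concave.

concave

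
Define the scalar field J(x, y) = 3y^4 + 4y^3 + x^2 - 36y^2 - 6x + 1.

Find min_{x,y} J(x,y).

J(x,y) separates as P(x) + Q(y) + 1, so its minimum is min P + min Q + 1.
P'(x) = 2x - 6 vanishes at x ∈ {3}; Q'(y) = 12y(y - 2)(y + 3) vanishes at y ∈ {-3, 0, 2}.
Local minima of P (where P''>0): P(3)=-9. Local minima of Q: Q(-3)=-189, Q(2)=-64.
So the global minimum of J is P(3) + Q(-3) + 1 = -9 − 189 + 1 = -197, attained at (3, -3).

-197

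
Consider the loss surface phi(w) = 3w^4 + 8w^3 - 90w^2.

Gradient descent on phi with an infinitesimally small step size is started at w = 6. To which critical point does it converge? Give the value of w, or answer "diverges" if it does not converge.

phi'(w) = 12w(w - 3)(w + 5), so phi'(6) = 2376.
Gradient descent moves in the -phi' direction, i.e. w is decreasing.
The nearest critical point in that direction is w = 3, where phi'' = 288 > 0 (a local minimum). The iterate converges there.

3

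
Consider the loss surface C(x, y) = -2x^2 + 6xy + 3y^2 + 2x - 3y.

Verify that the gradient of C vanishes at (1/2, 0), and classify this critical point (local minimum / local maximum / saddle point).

∇C = (-4x + 6y + 2, 6x + 6y - 3); substituting (1/2, 0) gives ∇C = (0, 0), so (1/2, 0) is indeed a critical point.
The Hessian of C is constant: H = [[-4, 6], [6, 6]].
det(H) = (-4)·6 − 6² = -60.
Since det(H) < 0, H is indefinite and the critical point is a saddle point.

saddle point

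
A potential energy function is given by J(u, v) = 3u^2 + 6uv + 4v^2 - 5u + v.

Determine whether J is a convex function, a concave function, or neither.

convex

J is quadratic, so its Hessian is the constant matrix H = [[6, 6], [6, 8]].
det(H) = 12, tr(H) = 14.
det(H) > 0 and tr(H) > 0, so H is positive definite everywhere: convex.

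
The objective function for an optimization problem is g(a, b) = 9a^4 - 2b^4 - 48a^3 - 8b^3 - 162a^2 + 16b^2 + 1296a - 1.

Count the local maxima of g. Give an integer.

g separates as a function of a plus a function of b, so ∇g=0 decouples.
∂g/∂a = 36(a - 4)(a - 3)(a + 3) = 0 at a ∈ {-3, 3, 4}; ∂g/∂b = -8b(b - 1)(b + 4) = 0 at b ∈ {-4, 0, 1}.
The Hessian is diagonal: diag(g_aa, g_bb). Second derivatives: g_aa(-3)=1512, g_aa(3)=-216, g_aa(4)=252; g_bb(-4)=-160, g_bb(0)=32, g_bb(1)=-40.
Local maxima occur where both diagonal entries negative: (3, -4), (3, 1). Count: 2.

2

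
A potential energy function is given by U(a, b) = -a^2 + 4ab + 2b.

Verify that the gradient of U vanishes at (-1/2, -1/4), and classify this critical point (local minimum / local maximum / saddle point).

∇U = (-2a + 4b, 4a + 2); substituting (-1/2, -1/4) gives ∇U = (0, 0), so (-1/2, -1/4) is indeed a critical point.
The Hessian of U is constant: H = [[-2, 4], [4, 0]].
det(H) = (-2)·0 − 4² = -16.
Since det(H) < 0, H is indefinite and the critical point is a saddle point.

saddle point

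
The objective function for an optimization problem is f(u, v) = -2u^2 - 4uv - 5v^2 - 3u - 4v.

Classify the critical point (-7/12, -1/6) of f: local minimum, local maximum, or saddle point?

The Hessian of f is constant: H = [[-4, -4], [-4, -10]].
det(H) = (-4)·(-10) − (-4)² = 24.
det(H) > 0 and tr(H) = -14 < 0, so H is negative definite and the point is a local maximum.

local maximum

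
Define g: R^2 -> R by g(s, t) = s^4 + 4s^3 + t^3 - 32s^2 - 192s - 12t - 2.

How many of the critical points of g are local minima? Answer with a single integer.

2

g separates as a function of s plus a function of t, so ∇g=0 decouples.
∂g/∂s = 4(s - 4)(s + 3)(s + 4) = 0 at s ∈ {-4, -3, 4}; ∂g/∂t = 3(t - 2)(t + 2) = 0 at t ∈ {-2, 2}.
The Hessian is diagonal: diag(g_ss, g_tt). Second derivatives: g_ss(-4)=32, g_ss(-3)=-28, g_ss(4)=224; g_tt(-2)=-12, g_tt(2)=12.
Local minima occur where both diagonal entries positive: (-4, 2), (4, 2). Count: 2.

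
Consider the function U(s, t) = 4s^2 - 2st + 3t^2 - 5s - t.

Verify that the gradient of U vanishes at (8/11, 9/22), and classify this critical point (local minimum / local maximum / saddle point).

local minimum

∇U = (8s - 2t - 5, -2s + 6t - 1); substituting (8/11, 9/22) gives ∇U = (0, 0), so (8/11, 9/22) is indeed a critical point.
The Hessian of U is constant: H = [[8, -2], [-2, 6]].
det(H) = 8·6 − (-2)² = 44.
det(H) > 0 and tr(H) = 14 > 0, so H is positive definite and the point is a local minimum.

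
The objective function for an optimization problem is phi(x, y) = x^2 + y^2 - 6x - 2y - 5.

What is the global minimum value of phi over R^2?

-15

phi(x,y) separates as P(x) + Q(y) − 5, so its minimum is min P + min Q − 5.
P'(x) = 2x - 6 vanishes at x ∈ {3}; Q'(y) = 2y - 2 vanishes at y ∈ {1}.
Local minima of P (where P''>0): P(3)=-9. Local minima of Q: Q(1)=-1.
So the global minimum of phi is P(3) + Q(1) − 5 = -9 − 1 − 5 = -15, attained at (3, 1).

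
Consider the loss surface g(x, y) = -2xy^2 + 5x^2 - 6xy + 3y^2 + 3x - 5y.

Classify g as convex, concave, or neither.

The term -2xy^2 is cubic, so the Hessian is not constant.
∂²g/∂y² = -4x + 6, which takes both signs as x varies (negative for sufficiently large x). A diagonal entry of the Hessian changing sign means the Hessian is neither positive- nor negative-semidefinite on all of R^2.

neither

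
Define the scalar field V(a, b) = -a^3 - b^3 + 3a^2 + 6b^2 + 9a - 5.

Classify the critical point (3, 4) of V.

The mixed partial ∂²V/∂a∂b is 0, so the Hessian at any point is diag(V_aa, V_bb) = diag(6(-a + 1), 6(-b + 2)).
At (3, 4): H = diag(-12, -12).
Both eigenvalues are negative, so H is negative definite: a local maximum.

local maximum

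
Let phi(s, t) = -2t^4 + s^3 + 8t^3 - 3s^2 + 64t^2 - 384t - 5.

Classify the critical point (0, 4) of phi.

local maximum

The mixed partial ∂²phi/∂s∂t is 0, so the Hessian at any point is diag(phi_ss, phi_tt) = diag(6(s - 1), 8(-3t^2 + 6t + 16)).
At (0, 4): H = diag(-6, -64).
Both eigenvalues are negative, so H is negative definite: a local maximum.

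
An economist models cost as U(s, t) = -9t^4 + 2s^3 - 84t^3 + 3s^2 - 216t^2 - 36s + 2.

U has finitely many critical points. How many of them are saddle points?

U separates as a function of s plus a function of t, so ∇U=0 decouples.
∂U/∂s = 6(s - 2)(s + 3) = 0 at s ∈ {-3, 2}; ∂U/∂t = -36t(t + 3)(t + 4) = 0 at t ∈ {-4, -3, 0}.
The Hessian is diagonal: diag(U_ss, U_tt). Second derivatives: U_ss(-3)=-30, U_ss(2)=30; U_tt(-4)=-144, U_tt(-3)=108, U_tt(0)=-432.
Saddle points occur where the two diagonal entries have opposite signs: (-3, -3), (2, -4), (2, 0). Count: 3.

3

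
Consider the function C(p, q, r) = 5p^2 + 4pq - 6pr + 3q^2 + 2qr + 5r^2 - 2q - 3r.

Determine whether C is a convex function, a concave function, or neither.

convex

C is quadratic, so its Hessian is the constant matrix H = [[10, 4, -6], [4, 6, 2], [-6, 2, 10]].
Leading principal minors: 10, 44, 88.
All positive ⇒ H ≻ 0 ⇒ convex.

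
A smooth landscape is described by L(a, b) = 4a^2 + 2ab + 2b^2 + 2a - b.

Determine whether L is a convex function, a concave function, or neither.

L is quadratic, so its Hessian is the constant matrix H = [[8, 2], [2, 4]].
det(H) = 28, tr(H) = 12.
det(H) > 0 and tr(H) > 0, so H is positive definite everywhere: convex.

convex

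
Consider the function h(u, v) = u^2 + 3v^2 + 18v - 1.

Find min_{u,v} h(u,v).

h(u,v) separates as P(u) + Q(v) − 1, so its minimum is min P + min Q − 1.
P'(u) = 2u vanishes at u ∈ {0}; Q'(v) = 6v + 18 vanishes at v ∈ {-3}.
Local minima of P (where P''>0): P(0)=0. Local minima of Q: Q(-3)=-27.
So the global minimum of h is P(0) + Q(-3) − 1 = 0 − 27 − 1 = -28, attained at (0, -3).

-28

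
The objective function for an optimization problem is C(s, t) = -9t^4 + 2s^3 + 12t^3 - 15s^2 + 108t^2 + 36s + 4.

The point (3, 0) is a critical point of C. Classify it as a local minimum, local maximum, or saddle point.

The mixed partial ∂²C/∂s∂t is 0, so the Hessian at any point is diag(C_ss, C_tt) = diag(6(2s - 5), 36(-3t^2 + 2t + 6)).
At (3, 0): H = diag(6, 216).
Both eigenvalues are positive, so H is positive definite: a local minimum.

local minimum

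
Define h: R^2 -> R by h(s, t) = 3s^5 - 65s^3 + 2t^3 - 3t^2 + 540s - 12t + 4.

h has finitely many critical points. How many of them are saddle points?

4

h separates as a function of s plus a function of t, so ∇h=0 decouples.
∂h/∂s = 15(s - 3)(s - 2)(s + 2)(s + 3) = 0 at s ∈ {-3, -2, 2, 3}; ∂h/∂t = 6(t - 2)(t + 1) = 0 at t ∈ {-1, 2}.
The Hessian is diagonal: diag(h_ss, h_tt). Second derivatives: h_ss(-3)=-450, h_ss(-2)=300, h_ss(2)=-300, h_ss(3)=450; h_tt(-1)=-18, h_tt(2)=18.
Saddle points occur where the two diagonal entries have opposite signs: (-3, 2), (-2, -1), (2, 2), (3, -1). Count: 4.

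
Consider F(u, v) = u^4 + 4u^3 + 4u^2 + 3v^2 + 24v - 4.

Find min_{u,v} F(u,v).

-52

F(u,v) separates as P(u) + Q(v) − 4, so its minimum is min P + min Q − 4.
P'(u) = 4u(u + 1)(u + 2) vanishes at u ∈ {-2, -1, 0}; Q'(v) = 6v + 24 vanishes at v ∈ {-4}.
Local minima of P (where P''>0): P(-2)=0, P(0)=0. Local minima of Q: Q(-4)=-48.
So the global minimum of F is P(-2) + Q(-4) − 4 = 0 − 48 − 4 = -52, attained at (-2, -4).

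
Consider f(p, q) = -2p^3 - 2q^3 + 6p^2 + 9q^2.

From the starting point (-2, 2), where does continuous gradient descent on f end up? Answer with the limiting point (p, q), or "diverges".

f is separable, so gradient descent decouples: p follows -∂f/∂p, q follows -∂f/∂q.
∂f/∂p = -6p(p - 2); at p=-2 this is -48, so p increases.
∂f/∂q = -6q(q - 3); at q=2 this is 12, so q decreases.
p converges to its nearest critical value 0 (a local min of the p-part); q converges to 0. The iterate converges to (0, 0).

(0, 0)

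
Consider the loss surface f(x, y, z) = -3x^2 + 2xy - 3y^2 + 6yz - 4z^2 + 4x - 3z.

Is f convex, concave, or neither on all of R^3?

f is quadratic, so its Hessian is the constant matrix H = [[-6, 2, 0], [2, -6, 6], [0, 6, -8]].
Leading principal minors: -6, 32, -40.
Signs alternate −, +, − ⇒ H ≺ 0 ⇒ concave.

concave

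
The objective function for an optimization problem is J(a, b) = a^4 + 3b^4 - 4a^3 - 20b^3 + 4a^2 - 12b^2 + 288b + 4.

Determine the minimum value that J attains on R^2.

-412

J(a,b) separates as P(a) + Q(b) + 4, so its minimum is min P + min Q + 4.
P'(a) = 4a(a - 2)(a - 1) vanishes at a ∈ {0, 1, 2}; Q'(b) = 12(b - 4)(b - 3)(b + 2) vanishes at b ∈ {-2, 3, 4}.
Local minima of P (where P''>0): P(0)=0, P(2)=0. Local minima of Q: Q(-2)=-416, Q(4)=448.
So the global minimum of J is P(0) + Q(-2) + 4 = 0 − 416 + 4 = -412, attained at (0, -2).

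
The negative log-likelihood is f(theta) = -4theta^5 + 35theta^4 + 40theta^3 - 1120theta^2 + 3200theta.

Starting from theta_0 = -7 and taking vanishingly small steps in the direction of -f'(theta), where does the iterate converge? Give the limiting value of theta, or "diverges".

-4

f'(theta) = -20(theta - 5)(theta - 4)(theta - 2)(theta + 4), so f'(-7) = -71280.
Gradient descent moves in the -f' direction, i.e. theta is increasing.
The nearest critical point in that direction is theta = -4, where f'' = 8640 > 0 (a local minimum). The iterate converges there.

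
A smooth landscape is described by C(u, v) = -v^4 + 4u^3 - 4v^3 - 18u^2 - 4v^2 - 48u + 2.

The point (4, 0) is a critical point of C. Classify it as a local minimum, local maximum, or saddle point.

The mixed partial ∂²C/∂u∂v is 0, so the Hessian at any point is diag(C_uu, C_vv) = diag(12(2u - 3), -4(3v^2 + 6v + 2)).
At (4, 0): H = diag(60, -8).
The eigenvalues have opposite signs, so H is indefinite: a saddle point.

saddle point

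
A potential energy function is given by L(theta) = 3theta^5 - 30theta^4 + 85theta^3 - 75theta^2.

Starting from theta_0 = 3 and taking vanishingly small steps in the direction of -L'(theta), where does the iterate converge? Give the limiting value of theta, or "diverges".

L'(theta) = 15theta(theta - 5)(theta - 2)(theta - 1), so L'(3) = -180.
Gradient descent moves in the -L' direction, i.e. theta is increasing.
The nearest critical point in that direction is theta = 5, where L'' = 900 > 0 (a local minimum). The iterate converges there.

5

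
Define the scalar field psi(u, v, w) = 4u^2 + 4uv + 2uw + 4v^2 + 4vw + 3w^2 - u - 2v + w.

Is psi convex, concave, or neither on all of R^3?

psi is quadratic, so its Hessian is the constant matrix H = [[8, 4, 2], [4, 8, 4], [2, 4, 6]].
Leading principal minors: 8, 48, 192.
All positive ⇒ H ≻ 0 ⇒ convex.

convex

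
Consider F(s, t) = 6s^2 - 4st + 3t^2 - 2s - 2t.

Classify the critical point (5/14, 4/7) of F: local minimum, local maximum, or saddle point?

local minimum

The Hessian of F is constant: H = [[12, -4], [-4, 6]].
det(H) = 12·6 − (-4)² = 56.
det(H) > 0 and tr(H) = 18 > 0, so H is positive definite and the point is a local minimum.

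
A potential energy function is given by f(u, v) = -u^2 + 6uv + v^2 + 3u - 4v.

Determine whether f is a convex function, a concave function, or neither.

neither

f is quadratic, so its Hessian is the constant matrix H = [[-2, 6], [6, 2]].
det(H) = -40, tr(H) = 0.
det(H) < 0, so H is indefinite: neither convex nor concave.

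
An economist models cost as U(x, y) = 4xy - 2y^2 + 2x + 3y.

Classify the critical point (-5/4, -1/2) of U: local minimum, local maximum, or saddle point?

saddle point

The Hessian of U is constant: H = [[0, 4], [4, -4]].
det(H) = 0·(-4) − 4² = -16.
Since det(H) < 0, H is indefinite and the critical point is a saddle point.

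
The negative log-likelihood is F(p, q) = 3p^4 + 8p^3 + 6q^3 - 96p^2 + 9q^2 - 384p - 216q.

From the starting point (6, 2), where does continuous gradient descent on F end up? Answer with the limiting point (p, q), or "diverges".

(4, 3)

F is separable, so gradient descent decouples: p follows -∂F/∂p, q follows -∂F/∂q.
∂F/∂p = 12(p - 4)(p + 2)(p + 4); at p=6 this is 1920, so p decreases.
∂F/∂q = 18(q - 3)(q + 4); at q=2 this is -108, so q increases.
p converges to its nearest critical value 4 (a local min of the p-part); q converges to 3. The iterate converges to (4, 3).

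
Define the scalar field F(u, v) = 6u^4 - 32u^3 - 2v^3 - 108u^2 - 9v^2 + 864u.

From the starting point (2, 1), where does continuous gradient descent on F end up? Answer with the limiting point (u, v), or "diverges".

diverges

F is separable, so gradient descent decouples: u follows -∂F/∂u, v follows -∂F/∂v.
∂F/∂u = 24(u - 4)(u - 3)(u + 3); at u=2 this is 240, so u decreases.
∂F/∂v = -6v(v + 3); at v=1 this is -24, so v increases.
The v-coordinate has no critical point in that direction and runs off to infinity.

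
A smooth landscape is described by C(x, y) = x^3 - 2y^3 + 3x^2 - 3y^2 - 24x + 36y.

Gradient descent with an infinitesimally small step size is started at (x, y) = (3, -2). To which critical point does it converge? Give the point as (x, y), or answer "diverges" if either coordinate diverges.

C is separable, so gradient descent decouples: x follows -∂C/∂x, y follows -∂C/∂y.
∂C/∂x = 3(x - 2)(x + 4); at x=3 this is 21, so x decreases.
∂C/∂y = -6(y - 2)(y + 3); at y=-2 this is 24, so y decreases.
x converges to its nearest critical value 2 (a local min of the x-part); y converges to -3. The iterate converges to (2, -3).

(2, -3)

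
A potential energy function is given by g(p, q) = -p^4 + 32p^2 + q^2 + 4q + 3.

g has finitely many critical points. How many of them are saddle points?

2

g separates as a function of p plus a function of q, so ∇g=0 decouples.
∂g/∂p = -4p(p - 4)(p + 4) = 0 at p ∈ {-4, 0, 4}; ∂g/∂q = 2(q + 2) = 0 at q ∈ {-2}.
The Hessian is diagonal: diag(g_pp, g_qq). Second derivatives: g_pp(-4)=-128, g_pp(0)=64, g_pp(4)=-128; g_qq(-2)=2.
Saddle points occur where the two diagonal entries have opposite signs: (-4, -2), (4, -2). Count: 2.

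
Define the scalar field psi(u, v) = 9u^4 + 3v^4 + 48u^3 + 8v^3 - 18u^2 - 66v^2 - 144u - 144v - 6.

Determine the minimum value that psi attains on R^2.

psi(u,v) separates as P(u) + Q(v) − 6, so its minimum is min P + min Q − 6.
P'(u) = 36(u - 1)(u + 1)(u + 4) vanishes at u ∈ {-4, -1, 1}; Q'(v) = 12(v - 3)(v + 1)(v + 4) vanishes at v ∈ {-4, -1, 3}.
Local minima of P (where P''>0): P(-4)=-480, P(1)=-105. Local minima of Q: Q(-4)=-224, Q(3)=-567.
So the global minimum of psi is P(-4) + Q(3) − 6 = -480 − 567 − 6 = -1053, attained at (-4, 3).

-1053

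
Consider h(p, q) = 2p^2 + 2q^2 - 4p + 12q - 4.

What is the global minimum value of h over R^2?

-24

h(p,q) separates as A(p) + B(q) − 4, so its minimum is min A + min B − 4.
A'(p) = 4p - 4 vanishes at p ∈ {1}; B'(q) = 4q + 12 vanishes at q ∈ {-3}.
Local minima of A (where A''>0): A(1)=-2. Local minima of B: B(-3)=-18.
So the global minimum of h is A(1) + B(-3) − 4 = -2 − 18 − 4 = -24, attained at (1, -3).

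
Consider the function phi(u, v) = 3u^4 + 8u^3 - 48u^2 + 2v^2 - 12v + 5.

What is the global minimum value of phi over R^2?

phi(u,v) separates as P(u) + Q(v) + 5, so its minimum is min P + min Q + 5.
P'(u) = 12u(u - 2)(u + 4) vanishes at u ∈ {-4, 0, 2}; Q'(v) = 4v - 12 vanishes at v ∈ {3}.
Local minima of P (where P''>0): P(-4)=-512, P(2)=-80. Local minima of Q: Q(3)=-18.
So the global minimum of phi is P(-4) + Q(3) + 5 = -512 − 18 + 5 = -525, attained at (-4, 3).

-525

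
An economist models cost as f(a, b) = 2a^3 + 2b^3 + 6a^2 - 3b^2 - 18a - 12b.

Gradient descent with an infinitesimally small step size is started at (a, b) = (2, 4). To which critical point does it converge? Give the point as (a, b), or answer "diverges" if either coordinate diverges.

(1, 2)

f is separable, so gradient descent decouples: a follows -∂f/∂a, b follows -∂f/∂b.
∂f/∂a = 6(a - 1)(a + 3); at a=2 this is 30, so a decreases.
∂f/∂b = 6(b - 2)(b + 1); at b=4 this is 60, so b decreases.
a converges to its nearest critical value 1 (a local min of the a-part); b converges to 2. The iterate converges to (1, 2).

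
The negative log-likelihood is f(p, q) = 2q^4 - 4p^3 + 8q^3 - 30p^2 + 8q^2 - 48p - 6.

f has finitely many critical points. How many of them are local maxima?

1

f separates as a function of p plus a function of q, so ∇f=0 decouples.
∂f/∂p = -12(p + 1)(p + 4) = 0 at p ∈ {-4, -1}; ∂f/∂q = 8q(q + 1)(q + 2) = 0 at q ∈ {-2, -1, 0}.
The Hessian is diagonal: diag(f_pp, f_qq). Second derivatives: f_pp(-4)=36, f_pp(-1)=-36; f_qq(-2)=16, f_qq(-1)=-8, f_qq(0)=16.
Local maxima occur where both diagonal entries negative: (-1, -1). Count: 1.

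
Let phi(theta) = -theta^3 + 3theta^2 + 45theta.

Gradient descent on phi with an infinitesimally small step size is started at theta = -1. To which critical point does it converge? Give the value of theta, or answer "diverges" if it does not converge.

phi'(theta) = -3(theta - 5)(theta + 3), so phi'(-1) = 36.
Gradient descent moves in the -phi' direction, i.e. theta is decreasing.
The nearest critical point in that direction is theta = -3, where phi'' = 24 > 0 (a local minimum). The iterate converges there.

-3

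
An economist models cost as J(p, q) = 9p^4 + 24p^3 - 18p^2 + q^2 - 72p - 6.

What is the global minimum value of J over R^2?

J(p,q) separates as A(p) + B(q) − 6, so its minimum is min A + min B − 6.
A'(p) = 36(p - 1)(p + 1)(p + 2) vanishes at p ∈ {-2, -1, 1}; B'(q) = 2q vanishes at q ∈ {0}.
Local minima of A (where A''>0): A(-2)=24, A(1)=-57. Local minima of B: B(0)=0.
So the global minimum of J is A(1) + B(0) − 6 = -57 + 0 − 6 = -63, attained at (1, 0).

-63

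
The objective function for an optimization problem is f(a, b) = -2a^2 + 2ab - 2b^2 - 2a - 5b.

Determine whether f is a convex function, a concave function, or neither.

concave

f is quadratic, so its Hessian is the constant matrix H = [[-4, 2], [2, -4]].
det(H) = 12, tr(H) = -8.
det(H) > 0 and tr(H) < 0, so H is negative definite everywhere: concave.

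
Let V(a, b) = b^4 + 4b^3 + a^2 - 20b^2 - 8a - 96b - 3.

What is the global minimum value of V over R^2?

-298

V(a,b) separates as P(a) + Q(b) − 3, so its minimum is min P + min Q − 3.
P'(a) = 2a - 8 vanishes at a ∈ {4}; Q'(b) = 4(b - 3)(b + 2)(b + 4) vanishes at b ∈ {-4, -2, 3}.
Local minima of P (where P''>0): P(4)=-16. Local minima of Q: Q(-4)=64, Q(3)=-279.
So the global minimum of V is P(4) + Q(3) − 3 = -16 − 279 − 3 = -298, attained at (4, 3).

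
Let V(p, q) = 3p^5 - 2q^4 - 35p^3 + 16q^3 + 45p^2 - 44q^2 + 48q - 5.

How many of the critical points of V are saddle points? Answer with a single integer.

V separates as a function of p plus a function of q, so ∇V=0 decouples.
∂V/∂p = 15p(p - 2)(p - 1)(p + 3) = 0 at p ∈ {-3, 0, 1, 2}; ∂V/∂q = -8(q - 3)(q - 2)(q - 1) = 0 at q ∈ {1, 2, 3}.
The Hessian is diagonal: diag(V_pp, V_qq). Second derivatives: V_pp(-3)=-900, V_pp(0)=90, V_pp(1)=-60, V_pp(2)=150; V_qq(1)=-16, V_qq(2)=8, V_qq(3)=-16.
Saddle points occur where the two diagonal entries have opposite signs: (-3, 2), (0, 1), (0, 3), (1, 2), (2, 1), (2, 3). Count: 6.

6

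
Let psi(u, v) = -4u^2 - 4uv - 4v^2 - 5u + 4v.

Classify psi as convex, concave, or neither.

concave

psi is quadratic, so its Hessian is the constant matrix H = [[-8, -4], [-4, -8]].
det(H) = 48, tr(H) = -16.
det(H) > 0 and tr(H) < 0, so H is negative definite everywhere: concave.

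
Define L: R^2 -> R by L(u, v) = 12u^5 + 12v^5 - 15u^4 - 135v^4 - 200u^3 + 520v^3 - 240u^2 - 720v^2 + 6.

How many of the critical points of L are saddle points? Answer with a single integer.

8

L separates as a function of u plus a function of v, so ∇L=0 decouples.
∂L/∂u = 60u(u - 4)(u + 1)(u + 2) = 0 at u ∈ {-2, -1, 0, 4}; ∂L/∂v = 60v(v - 4)(v - 3)(v - 2) = 0 at v ∈ {0, 2, 3, 4}.
The Hessian is diagonal: diag(L_uu, L_vv). Second derivatives: L_uu(-2)=-720, L_uu(-1)=300, L_uu(0)=-480, L_uu(4)=7200; L_vv(0)=-1440, L_vv(2)=240, L_vv(3)=-180, L_vv(4)=480.
Saddle points occur where the two diagonal entries have opposite signs: (-2, 2), (-2, 4), (-1, 0), (-1, 3), (0, 2), (0, 4), (4, 0), (4, 3). Count: 8.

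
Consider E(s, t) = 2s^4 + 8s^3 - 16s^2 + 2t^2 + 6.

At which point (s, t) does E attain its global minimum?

(-4, 0)

E(s,t) separates as P(s) + Q(t) + 6, so its minimum is min P + min Q + 6.
P'(s) = 8s(s - 1)(s + 4) vanishes at s ∈ {-4, 0, 1}; Q'(t) = 4t vanishes at t ∈ {0}.
Local minima of P (where P''>0): P(-4)=-256, P(1)=-6. Local minima of Q: Q(0)=0.
So the global minimum of E is P(-4) + Q(0) + 6 = -256 + 0 + 6 = -250, attained at (-4, 0).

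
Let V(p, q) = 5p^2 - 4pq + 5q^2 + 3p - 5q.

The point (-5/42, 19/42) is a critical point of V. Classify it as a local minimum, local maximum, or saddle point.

The Hessian of V is constant: H = [[10, -4], [-4, 10]].
det(H) = 10·10 − (-4)² = 84.
det(H) > 0 and tr(H) = 20 > 0, so H is positive definite and the point is a local minimum.

local minimum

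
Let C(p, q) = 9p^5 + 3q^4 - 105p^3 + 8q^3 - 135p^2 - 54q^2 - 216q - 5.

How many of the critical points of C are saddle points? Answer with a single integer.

6

C separates as a function of p plus a function of q, so ∇C=0 decouples.
∂C/∂p = 45p(p - 3)(p + 1)(p + 2) = 0 at p ∈ {-2, -1, 0, 3}; ∂C/∂q = 12(q - 3)(q + 2)(q + 3) = 0 at q ∈ {-3, -2, 3}.
The Hessian is diagonal: diag(C_pp, C_qq). Second derivatives: C_pp(-2)=-450, C_pp(-1)=180, C_pp(0)=-270, C_pp(3)=2700; C_qq(-3)=72, C_qq(-2)=-60, C_qq(3)=360.
Saddle points occur where the two diagonal entries have opposite signs: (-2, -3), (-2, 3), (-1, -2), (0, -3), (0, 3), (3, -2). Count: 6.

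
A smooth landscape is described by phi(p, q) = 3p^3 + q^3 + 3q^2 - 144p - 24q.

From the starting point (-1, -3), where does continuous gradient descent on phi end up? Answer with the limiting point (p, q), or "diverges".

(4, 2)

phi is separable, so gradient descent decouples: p follows -∂phi/∂p, q follows -∂phi/∂q.
∂phi/∂p = 9(p - 4)(p + 4); at p=-1 this is -135, so p increases.
∂phi/∂q = 3(q - 2)(q + 4); at q=-3 this is -15, so q increases.
p converges to its nearest critical value 4 (a local min of the p-part); q converges to 2. The iterate converges to (4, 2).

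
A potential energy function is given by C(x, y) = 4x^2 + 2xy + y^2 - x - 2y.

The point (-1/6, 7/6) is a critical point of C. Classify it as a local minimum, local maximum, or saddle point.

local minimum

The Hessian of C is constant: H = [[8, 2], [2, 2]].
det(H) = 8·2 − 2² = 12.
det(H) > 0 and tr(H) = 10 > 0, so H is positive definite and the point is a local minimum.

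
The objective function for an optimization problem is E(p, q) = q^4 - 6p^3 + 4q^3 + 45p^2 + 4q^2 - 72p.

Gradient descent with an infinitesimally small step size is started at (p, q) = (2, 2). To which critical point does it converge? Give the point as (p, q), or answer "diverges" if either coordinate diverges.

(1, 0)

E is separable, so gradient descent decouples: p follows -∂E/∂p, q follows -∂E/∂q.
∂E/∂p = -18(p - 4)(p - 1); at p=2 this is 36, so p decreases.
∂E/∂q = 4q(q + 1)(q + 2); at q=2 this is 96, so q decreases.
p converges to its nearest critical value 1 (a local min of the p-part); q converges to 0. The iterate converges to (1, 0).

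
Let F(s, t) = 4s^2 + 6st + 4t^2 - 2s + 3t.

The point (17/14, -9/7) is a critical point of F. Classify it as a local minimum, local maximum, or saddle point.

local minimum

The Hessian of F is constant: H = [[8, 6], [6, 8]].
det(H) = 8·8 − 6² = 28.
det(H) > 0 and tr(H) = 16 > 0, so H is positive definite and the point is a local minimum.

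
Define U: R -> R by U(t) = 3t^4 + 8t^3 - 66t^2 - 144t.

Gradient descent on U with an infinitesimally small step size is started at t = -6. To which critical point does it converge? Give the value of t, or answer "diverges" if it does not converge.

-4

U'(t) = 12(t - 3)(t + 1)(t + 4), so U'(-6) = -1080.
Gradient descent moves in the -U' direction, i.e. t is increasing.
The nearest critical point in that direction is t = -4, where U'' = 252 > 0 (a local minimum). The iterate converges there.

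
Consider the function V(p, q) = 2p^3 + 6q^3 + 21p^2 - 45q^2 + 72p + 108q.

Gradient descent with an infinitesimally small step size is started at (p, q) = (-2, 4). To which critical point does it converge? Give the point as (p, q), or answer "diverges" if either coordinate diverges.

(-3, 3)

V is separable, so gradient descent decouples: p follows -∂V/∂p, q follows -∂V/∂q.
∂V/∂p = 6(p + 3)(p + 4); at p=-2 this is 12, so p decreases.
∂V/∂q = 18(q - 3)(q - 2); at q=4 this is 36, so q decreases.
p converges to its nearest critical value -3 (a local min of the p-part); q converges to 3. The iterate converges to (-3, 3).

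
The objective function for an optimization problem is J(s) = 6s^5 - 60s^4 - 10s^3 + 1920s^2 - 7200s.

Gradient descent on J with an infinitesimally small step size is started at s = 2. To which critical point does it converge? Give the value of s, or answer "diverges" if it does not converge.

J'(s) = 30(s - 5)(s - 4)(s - 3)(s + 4), so J'(2) = -1080.
Gradient descent moves in the -J' direction, i.e. s is increasing.
The nearest critical point in that direction is s = 3, where J'' = 420 > 0 (a local minimum). The iterate converges there.

3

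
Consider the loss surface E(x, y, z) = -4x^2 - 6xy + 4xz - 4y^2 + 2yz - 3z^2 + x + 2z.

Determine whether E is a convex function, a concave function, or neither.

E is quadratic, so its Hessian is the constant matrix H = [[-8, -6, 4], [-6, -8, 2], [4, 2, -6]].
Leading principal minors: -8, 28, -104.
Signs alternate −, +, − ⇒ H ≺ 0 ⇒ concave.

concave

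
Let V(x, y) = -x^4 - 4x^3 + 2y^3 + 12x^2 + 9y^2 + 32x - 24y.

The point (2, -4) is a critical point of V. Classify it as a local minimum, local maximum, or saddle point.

The mixed partial ∂²V/∂x∂y is 0, so the Hessian at any point is diag(V_xx, V_yy) = diag(12(-x^2 - 2x + 2), 6(2y + 3)).
At (2, -4): H = diag(-72, -30).
Both eigenvalues are negative, so H is negative definite: a local maximum.

local maximum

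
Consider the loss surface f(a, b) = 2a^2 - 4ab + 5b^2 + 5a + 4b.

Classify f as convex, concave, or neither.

convex

f is quadratic, so its Hessian is the constant matrix H = [[4, -4], [-4, 10]].
det(H) = 24, tr(H) = 14.
det(H) > 0 and tr(H) > 0, so H is positive definite everywhere: convex.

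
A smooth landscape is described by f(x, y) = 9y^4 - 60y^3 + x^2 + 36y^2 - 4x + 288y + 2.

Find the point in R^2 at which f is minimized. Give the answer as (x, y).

(2, -1)

f(x,y) separates as P(x) + Q(y) + 2, so its minimum is min P + min Q + 2.
P'(x) = 2x - 4 vanishes at x ∈ {2}; Q'(y) = 36(y - 4)(y - 2)(y + 1) vanishes at y ∈ {-1, 2, 4}.
Local minima of P (where P''>0): P(2)=-4. Local minima of Q: Q(-1)=-183, Q(4)=192.
So the global minimum of f is P(2) + Q(-1) + 2 = -4 − 183 + 2 = -185, attained at (2, -1).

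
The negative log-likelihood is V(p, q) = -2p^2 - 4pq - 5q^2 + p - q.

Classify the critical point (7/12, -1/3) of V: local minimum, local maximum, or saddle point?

The Hessian of V is constant: H = [[-4, -4], [-4, -10]].
det(H) = (-4)·(-10) − (-4)² = 24.
det(H) > 0 and tr(H) = -14 < 0, so H is negative definite and the point is a local maximum.

local maximum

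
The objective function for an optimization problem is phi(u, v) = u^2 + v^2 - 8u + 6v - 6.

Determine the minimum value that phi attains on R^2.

phi(u,v) separates as P(u) + Q(v) − 6, so its minimum is min P + min Q − 6.
P'(u) = 2u - 8 vanishes at u ∈ {4}; Q'(v) = 2v + 6 vanishes at v ∈ {-3}.
Local minima of P (where P''>0): P(4)=-16. Local minima of Q: Q(-3)=-9.
So the global minimum of phi is P(4) + Q(-3) − 6 = -16 − 9 − 6 = -31, attained at (4, -3).

-31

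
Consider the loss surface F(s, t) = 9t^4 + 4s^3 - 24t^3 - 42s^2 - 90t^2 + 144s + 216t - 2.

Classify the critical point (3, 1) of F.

local maximum

The mixed partial ∂²F/∂s∂t is 0, so the Hessian at any point is diag(F_ss, F_tt) = diag(12(2s - 7), 36(3t^2 - 4t - 5)).
At (3, 1): H = diag(-12, -216).
Both eigenvalues are negative, so H is negative definite: a local maximum.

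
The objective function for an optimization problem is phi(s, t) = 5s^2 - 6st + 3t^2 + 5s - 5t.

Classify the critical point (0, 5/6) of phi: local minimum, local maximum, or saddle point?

local minimum

The Hessian of phi is constant: H = [[10, -6], [-6, 6]].
det(H) = 10·6 − (-6)² = 24.
det(H) > 0 and tr(H) = 16 > 0, so H is positive definite and the point is a local minimum.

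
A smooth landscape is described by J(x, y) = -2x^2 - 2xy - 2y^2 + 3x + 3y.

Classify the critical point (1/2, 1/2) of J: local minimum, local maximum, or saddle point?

local maximum

The Hessian of J is constant: H = [[-4, -2], [-2, -4]].
det(H) = (-4)·(-4) − (-2)² = 12.
det(H) > 0 and tr(H) = -8 < 0, so H is negative definite and the point is a local maximum.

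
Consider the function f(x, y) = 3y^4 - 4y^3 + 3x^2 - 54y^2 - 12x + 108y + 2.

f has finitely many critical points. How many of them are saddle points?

f separates as a function of x plus a function of y, so ∇f=0 decouples.
∂f/∂x = 6(x - 2) = 0 at x ∈ {2}; ∂f/∂y = 12(y - 3)(y - 1)(y + 3) = 0 at y ∈ {-3, 1, 3}.
The Hessian is diagonal: diag(f_xx, f_yy). Second derivatives: f_xx(2)=6; f_yy(-3)=288, f_yy(1)=-96, f_yy(3)=144.
Saddle points occur where the two diagonal entries have opposite signs: (2, 1). Count: 1.

1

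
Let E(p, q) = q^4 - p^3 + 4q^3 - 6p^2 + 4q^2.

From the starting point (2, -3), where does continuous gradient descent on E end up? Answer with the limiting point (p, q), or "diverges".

E is separable, so gradient descent decouples: p follows -∂E/∂p, q follows -∂E/∂q.
∂E/∂p = -3p(p + 4); at p=2 this is -36, so p increases.
∂E/∂q = 4q(q + 1)(q + 2); at q=-3 this is -24, so q increases.
The p-coordinate has no critical point in that direction and runs off to infinity.

diverges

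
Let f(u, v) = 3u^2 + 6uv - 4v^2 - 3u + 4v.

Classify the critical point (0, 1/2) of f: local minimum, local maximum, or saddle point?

saddle point

The Hessian of f is constant: H = [[6, 6], [6, -8]].
det(H) = 6·(-8) − 6² = -84.
Since det(H) < 0, H is indefinite and the critical point is a saddle point.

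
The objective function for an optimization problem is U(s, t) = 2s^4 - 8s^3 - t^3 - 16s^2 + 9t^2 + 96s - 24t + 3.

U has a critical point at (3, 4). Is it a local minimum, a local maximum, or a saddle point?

saddle point

The mixed partial ∂²U/∂s∂t is 0, so the Hessian at any point is diag(U_ss, U_tt) = diag(8(3s^2 - 6s - 4), 6(-t + 3)).
At (3, 4): H = diag(40, -6).
The eigenvalues have opposite signs, so H is indefinite: a saddle point.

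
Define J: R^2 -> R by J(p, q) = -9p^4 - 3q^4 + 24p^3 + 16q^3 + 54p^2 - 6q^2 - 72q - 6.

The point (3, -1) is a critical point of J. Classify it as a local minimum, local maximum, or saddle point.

The mixed partial ∂²J/∂p∂q is 0, so the Hessian at any point is diag(J_pp, J_qq) = diag(36(-3p^2 + 4p + 3), 12(-3q^2 + 8q - 1)).
At (3, -1): H = diag(-432, -144).
Both eigenvalues are negative, so H is negative definite: a local maximum.

local maximum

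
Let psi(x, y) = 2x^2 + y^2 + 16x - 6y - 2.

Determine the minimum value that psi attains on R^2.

psi(x,y) separates as P(x) + Q(y) − 2, so its minimum is min P + min Q − 2.
P'(x) = 4x + 16 vanishes at x ∈ {-4}; Q'(y) = 2y - 6 vanishes at y ∈ {3}.
Local minima of P (where P''>0): P(-4)=-32. Local minima of Q: Q(3)=-9.
So the global minimum of psi is P(-4) + Q(3) − 2 = -32 − 9 − 2 = -43, attained at (-4, 3).

-43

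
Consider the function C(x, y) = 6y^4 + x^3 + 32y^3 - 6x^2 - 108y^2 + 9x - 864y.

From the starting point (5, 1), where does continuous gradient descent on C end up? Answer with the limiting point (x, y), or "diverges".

C is separable, so gradient descent decouples: x follows -∂C/∂x, y follows -∂C/∂y.
∂C/∂x = 3(x - 3)(x - 1); at x=5 this is 24, so x decreases.
∂C/∂y = 24(y - 3)(y + 3)(y + 4); at y=1 this is -960, so y increases.
x converges to its nearest critical value 3 (a local min of the x-part); y converges to 3. The iterate converges to (3, 3).

(3, 3)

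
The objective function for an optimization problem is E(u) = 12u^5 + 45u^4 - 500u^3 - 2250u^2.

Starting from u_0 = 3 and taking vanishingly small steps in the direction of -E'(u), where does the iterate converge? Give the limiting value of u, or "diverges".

5

E'(u) = 60u(u - 5)(u + 3)(u + 5), so E'(3) = -17280.
Gradient descent moves in the -E' direction, i.e. u is increasing.
The nearest critical point in that direction is u = 5, where E'' = 24000 > 0 (a local minimum). The iterate converges there.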